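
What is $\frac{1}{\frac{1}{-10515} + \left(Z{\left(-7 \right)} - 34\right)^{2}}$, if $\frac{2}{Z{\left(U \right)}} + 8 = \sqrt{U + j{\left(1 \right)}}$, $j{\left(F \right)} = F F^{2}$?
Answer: $\frac{10515 \left(8 \sqrt{6} + 29 i\right)}{97957732 \sqrt{6} + 358246021 i} \approx 0.00085353 - 3.4903 \cdot 10^{-6} i$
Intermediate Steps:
$j{\left(F \right)} = F^{3}$
$Z{\left(U \right)} = \frac{2}{-8 + \sqrt{1 + U}}$ ($Z{\left(U \right)} = \frac{2}{-8 + \sqrt{U + 1^{3}}} = \frac{2}{-8 + \sqrt{U + 1}} = \frac{2}{-8 + \sqrt{1 + U}}$)
$\frac{1}{\frac{1}{-10515} + \left(Z{\left(-7 \right)} - 34\right)^{2}} = \frac{1}{\frac{1}{-10515} + \left(\frac{2}{-8 + \sqrt{1 - 7}} - 34\right)^{2}} = \frac{1}{- \frac{1}{10515} + \left(\frac{2}{-8 + \sqrt{-6}} - 34\right)^{2}} = \frac{1}{- \frac{1}{10515} + \left(\frac{2}{-8 + i \sqrt{6}} - 34\right)^{2}} = \frac{1}{- \frac{1}{10515} + \left(-34 + \frac{2}{-8 + i \sqrt{6}}\right)^{2}}$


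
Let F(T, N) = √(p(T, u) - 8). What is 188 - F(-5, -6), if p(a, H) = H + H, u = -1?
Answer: 188 - I*√10 ≈ 188.0 - 3.1623*I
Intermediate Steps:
p(a, H) = 2*H
F(T, N) = I*√10 (F(T, N) = √(2*(-1) - 8) = √(-2 - 8) = √(-10) = I*√10)
188 - F(-5, -6) = 188 - I*√10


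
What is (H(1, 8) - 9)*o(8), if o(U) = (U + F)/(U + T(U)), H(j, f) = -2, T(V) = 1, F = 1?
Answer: -11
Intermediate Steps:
o(U) = 1 (o(U) = (U + 1)/(U + 1) = (1 + U)/(1 + U) = 1)
(H(1, 8) - 9)*o(8) = (-2 - 9)*1 = -11*1 = -11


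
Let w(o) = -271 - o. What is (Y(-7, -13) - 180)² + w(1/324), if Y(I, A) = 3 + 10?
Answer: 8948231/324 ≈ 27618.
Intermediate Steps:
Y(I, A) = 13
(Y(-7, -13) - 180)² + w(1/324) = (13 - 180)² + (-271 - 1/324) = (-167)² + (-271 - 1*1/324) = 27889 + (-271 - 1/324) = 27889 - 87805/324 = 8948231/324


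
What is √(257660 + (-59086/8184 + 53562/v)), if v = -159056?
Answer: √443651828338967226/1312212 ≈ 507.59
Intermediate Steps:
√(257660 + (-59086/8184 + 53562/v)) = √(257660 + (-59086/8184 + 53562/(-159056))) = √(257660 + (-59086*1/8184 + 53562*(-1/159056))) = √(257660 + (-953/132 - 26781/79528)) = √(257660 - 19831319/2624424) = √(676189256521/2624424) = √443651828338967226/1312212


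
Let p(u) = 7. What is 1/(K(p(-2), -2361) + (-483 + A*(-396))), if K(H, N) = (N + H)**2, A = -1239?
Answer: 1/6031477 ≈ 1.6580e-7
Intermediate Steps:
K(H, N) = (H + N)**2
1/(K(p(-2), -2361) + (-483 + A*(-396))) = 1/((7 - 2361)**2 + (-483 - 1239*(-396))) = 1/((-2354)**2 + (-483 + 490644)) = 1/(5541316 + 490161) = 1/6031477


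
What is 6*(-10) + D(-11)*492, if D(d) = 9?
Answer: 4368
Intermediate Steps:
6*(-10) + D(-11)*492 = 6*(-10) + 9*492 = -60 + 4428 = 4368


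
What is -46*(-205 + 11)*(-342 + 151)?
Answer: -1704484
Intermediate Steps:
-46*(-205 + 11)*(-342 + 151) = -(-8924)*(-191) = -46*37054 = -1704484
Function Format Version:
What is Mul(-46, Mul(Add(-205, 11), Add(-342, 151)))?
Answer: -1704484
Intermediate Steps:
Mul(-46, Mul(Add(-205, 11), Add(-342, 151))) = Mul(-46, Mul(-194, -191)) = Mul(-46, 37054) = -1704484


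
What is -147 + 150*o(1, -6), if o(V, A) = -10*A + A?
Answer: 7953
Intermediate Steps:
o(V, A) = -9*A
-147 + 150*o(1, -6) = -147 + 150*(-9*(-6)) = -147 + 150*54 = -147 + 8100 = 7953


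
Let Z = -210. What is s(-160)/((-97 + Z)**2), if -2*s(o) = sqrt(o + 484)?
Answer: -9/94249 ≈ -9.5492e-5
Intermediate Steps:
s(o) = -sqrt(484 + o)/2 (s(o) = -sqrt(o + 484)/2 = -sqrt(484 + o)/2)
s(-160)/((-97 + Z)**2) = (-sqrt(484 - 160)/2)/((-97 - 210)**2) = (-sqrt(324)/2)/((-307)**2) = -1/2*18/94249 = -9*1/94249 = -9/94249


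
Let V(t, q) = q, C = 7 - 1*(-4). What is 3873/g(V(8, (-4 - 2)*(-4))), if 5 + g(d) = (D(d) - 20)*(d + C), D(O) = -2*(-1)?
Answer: -3873/635 ≈ -6.0992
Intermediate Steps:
C = 11 (C = 7 + 4 = 11)
D(O) = 2
g(d) = -203 - 18*d (g(d) = -5 + (2 - 20)*(d + 11) = -5 - 18*(11 + d) = -5 + (-198 - 18*d) = -203 - 18*d)
3873/g(V(8, (-4 - 2)*(-4))) = 3873/(-203 - 18*(-4 - 2)*(-4)) = 3873/(-203 - (-108)*(-4)) = 3873/(-203 - 18*24) = 3873/(-203 - 432) = 3873/(-635) = 3873*(-1/635) = -3873/635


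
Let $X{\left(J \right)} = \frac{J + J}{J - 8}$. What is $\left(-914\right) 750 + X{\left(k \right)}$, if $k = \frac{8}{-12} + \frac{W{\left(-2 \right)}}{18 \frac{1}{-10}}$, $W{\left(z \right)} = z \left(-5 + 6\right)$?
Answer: $- \frac{11653502}{17} \approx -6.855 \cdot 10^{5}$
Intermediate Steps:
$W{\left(z \right)} = z$ ($W{\left(z \right)} = z 1 = z$)
$k = \frac{4}{9}$ ($k = \frac{8}{-12} - \frac{2}{18 \frac{1}{-10}} = 8 \left(- \frac{1}{12}\right) - \frac{2}{18 \left(- \frac{1}{10}\right)} = - \frac{2}{3} - \frac{2}{- \frac{9}{5}} = - \frac{2}{3} - - \frac{10}{9} = - \frac{2}{3} + \frac{10}{9} = \frac{4}{9} \approx 0.44444$)
$X{\left(J \right)} = \frac{2 J}{-8 + J}$
$\left(-914\right) 750 + X{\left(k \right)} = \left(-914\right) 750 + 2 \cdot \frac{4}{9} \frac{1}{-8 + \frac{4}{9}} = -685500 + 2 \cdot \frac{4}{9} \frac{1}{- \frac{68}{9}} = -685500 + 2 \cdot \frac{4}{9} \left(- \frac{9}{68}\right) = -685500 - \frac{2}{17} = - \frac{11653502}{17}$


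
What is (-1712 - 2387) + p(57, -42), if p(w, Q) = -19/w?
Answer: -12298/3 ≈ -4099.3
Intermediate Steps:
(-1712 - 2387) + p(57, -42) = (-1712 - 2387) - 19/57 = -4099 - 19*1/57 = -4099 - ⅓ = -12298/3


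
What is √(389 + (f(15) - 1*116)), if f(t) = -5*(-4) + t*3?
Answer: 13*√2 ≈ 18.385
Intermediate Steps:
f(t) = 20 + 3*t
√(389 + (f(15) - 1*116)) = √(389 + ((20 + 3*15) - 1*116)) = √(389 + ((20 + 45) - 116)) = √(389 + (65 - 116)) = √(389 - 51) = √338 = 13*√2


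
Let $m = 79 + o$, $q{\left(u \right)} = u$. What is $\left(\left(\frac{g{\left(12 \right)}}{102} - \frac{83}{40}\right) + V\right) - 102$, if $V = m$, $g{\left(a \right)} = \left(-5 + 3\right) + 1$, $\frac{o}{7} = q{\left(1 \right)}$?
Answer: $- \frac{36893}{2040} \approx -18.085$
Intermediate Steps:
$o = 7$ ($o = 7 \cdot 1 = 7$)
$g{\left(a \right)} = -1$ ($g{\left(a \right)} = -2 + 1 = -1$)
$m = 86$ ($m = 79 + 7 = 86$)
$V = 86$
$\left(\left(\frac{g{\left(12 \right)}}{102} - \frac{83}{40}\right) + V\right) - 102 = \left(\left(- \frac{1}{102} - \frac{83}{40}\right) + 86\right) - 102 = \left(- \frac{4253}{2040} + 86\right) - 102 = \frac{171187}{2040} - 102 = - \frac{36893}{2040}$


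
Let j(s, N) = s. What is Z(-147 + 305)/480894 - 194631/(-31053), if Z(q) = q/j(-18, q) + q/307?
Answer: 86202490261313/13753478472822 ≈ 6.2677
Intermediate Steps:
Z(q) = -289*q/5526 (Z(q) = q/(-18) + q/307 = q*(-1/18) + q*(1/307) = -q/18 + q/307 = -289*q/5526)
Z(-147 + 305)/480894 - 194631/(-31053) = -289*(-147 + 305)/5526/480894 - 194631/(-31053) = -289/5526*158*(1/480894) - 194631*(-1/31053) = -22831/2763*1/480894 + 64877/10351 = -22831/1328710122 + 64877/10351 = 86202490261313/13753478472822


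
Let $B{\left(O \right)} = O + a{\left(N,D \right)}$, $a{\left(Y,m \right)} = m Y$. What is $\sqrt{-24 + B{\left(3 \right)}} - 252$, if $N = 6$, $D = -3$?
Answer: $-252 + i \sqrt{39} \approx -252.0 + 6.245 i$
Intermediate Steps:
$a{\left(Y,m \right)} = Y m$
$B{\left(O \right)} = -18 + O$ ($B{\left(O \right)} = O + 6 \left(-3\right) = O - 18 = -18 + O$)
$\sqrt{-24 + B{\left(3 \right)}} - 252 = \sqrt{-24 + \left(-18 + 3\right)} - 252 = \sqrt{-24 - 15} - 252 = \sqrt{-39} - 252 = i \sqrt{39} - 252 = -252 + i \sqrt{39}$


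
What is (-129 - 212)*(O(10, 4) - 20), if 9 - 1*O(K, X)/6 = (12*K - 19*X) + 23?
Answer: 125488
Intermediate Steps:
O(K, X) = -84 - 72*K + 114*X (O(K, X) = 54 - 6*((12*K - 19*X) + 23) = 54 - 6*((-19*X + 12*K) + 23) = 54 - 6*(23 - 19*X + 12*K) = 54 + (-138 - 72*K + 114*X) = -84 - 72*K + 114*X)
(-129 - 212)*(O(10, 4) - 20) = (-129 - 212)*((-84 - 72*10 + 114*4) - 20) = -341*((-84 - 720 + 456) - 20) = -341*(-348 - 20) = -341*(-368) = 125488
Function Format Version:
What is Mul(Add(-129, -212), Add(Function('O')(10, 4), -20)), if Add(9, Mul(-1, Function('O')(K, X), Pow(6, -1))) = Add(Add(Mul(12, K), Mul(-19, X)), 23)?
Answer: 125488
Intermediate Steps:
Function('O')(K, X) = Add(-84, Mul(-72, K), Mul(114, X)) (Function('O')(K, X) = Add(54, Mul(-6, Add(Add(Mul(12, K), Mul(-19, X)), 23))) = Add(54, Mul(-6, Add(Add(Mul(-19, X), Mul(12, K)), 23))) = Add(54, Mul(-6, Add(23, Mul(-19, X), Mul(12, K)))) = Add(54, Add(-138, Mul(-72, K), Mul(114, X))) = Add(-84, Mul(-72, K), Mul(114, X)))
Mul(Add(-129, -212), Add(Function('O')(10, 4), -20)) = Mul(Add(-129, -212), Add(Add(-84, Mul(-72, 10), Mul(114, 4)), -20)) = Mul(-341, Add(Add(-84, -720, 456), -20)) = Mul(-341, Add(-348, -20)) = Mul(-341, -368) = 125488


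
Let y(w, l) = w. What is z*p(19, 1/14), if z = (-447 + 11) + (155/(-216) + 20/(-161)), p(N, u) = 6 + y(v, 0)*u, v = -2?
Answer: -622856051/243432 ≈ -2558.6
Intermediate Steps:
p(N, u) = 6 - 2*u
z = -15191611/34776 (z = -436 + (155*(-1/216) + 20*(-1/161)) = -436 + (-155/216 - 20/161) = -436 - 29275/34776 = -15191611/34776 ≈ -436.84)
z*p(19, 1/14) = -15191611*(6 - 2/14)/34776 = -15191611*(6 - 2*1/14)/34776 = -15191611*(6 - ⅐)/34776 = -15191611/34776*41/7 = -622856051/243432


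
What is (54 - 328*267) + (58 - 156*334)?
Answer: -139568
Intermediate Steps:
(54 - 328*267) + (58 - 156*334) = (54 - 87576) + (58 - 52104) = -87522 - 52046 = -139568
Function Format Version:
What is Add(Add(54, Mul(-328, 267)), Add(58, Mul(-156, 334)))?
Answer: -139568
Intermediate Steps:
Add(Add(54, Mul(-328, 267)), Add(58, Mul(-156, 334))) = Add(Add(54, -87576), Add(58, -52104)) = Add(-87522, -52046) = -139568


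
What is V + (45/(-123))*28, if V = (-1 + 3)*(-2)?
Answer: -584/41 ≈ -14.244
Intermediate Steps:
V = -4 (V = 2*(-2) = -4)
V + (45/(-123))*28 = -4 + (45/(-123))*28 = -4 + (45*(-1/123))*28 = -4 - 15/41*28 = -4 - 420/41 = -584/41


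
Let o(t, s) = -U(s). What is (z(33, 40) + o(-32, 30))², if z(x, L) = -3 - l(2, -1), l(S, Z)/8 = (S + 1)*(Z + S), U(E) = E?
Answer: 3249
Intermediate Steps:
l(S, Z) = 8*(1 + S)*(S + Z) (l(S, Z) = 8*((S + 1)*(Z + S)) = 8*((1 + S)*(S + Z)) = 8*(1 + S)*(S + Z))
z(x, L) = -27 (z(x, L) = -3 - (8*2 + 8*(-1) + 8*2² + 8*2*(-1)) = -3 - (16 - 8 + 8*4 - 16) = -3 - (16 - 8 + 32 - 16) = -3 - 1*24 = -3 - 24 = -27)
o(t, s) = -s
(z(33, 40) + o(-32, 30))² = (-27 - 1*30)² = (-27 - 30)² = (-57)² = 3249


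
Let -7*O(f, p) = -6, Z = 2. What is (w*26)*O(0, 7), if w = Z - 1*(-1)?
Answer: 468/7 ≈ 66.857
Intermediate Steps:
O(f, p) = 6/7 (O(f, p) = -⅐*(-6) = 6/7)
w = 3 (w = 2 - 1*(-1) = 2 + 1 = 3)
(w*26)*O(0, 7) = (3*26)*(6/7) = 78*(6/7) = 468/7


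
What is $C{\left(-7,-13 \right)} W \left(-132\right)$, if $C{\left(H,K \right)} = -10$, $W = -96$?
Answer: $-126720$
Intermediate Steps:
$C{\left(-7,-13 \right)} W \left(-132\right) = \left(-10\right) \left(-96\right) \left(-132\right) = 960 \left(-132\right) = -126720$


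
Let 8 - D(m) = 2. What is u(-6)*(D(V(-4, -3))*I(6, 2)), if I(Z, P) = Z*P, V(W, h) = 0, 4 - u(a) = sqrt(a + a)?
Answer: 288 - 144*I*sqrt(3) ≈ 288.0 - 249.42*I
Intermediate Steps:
u(a) = 4 - sqrt(2)*sqrt(a) (u(a) = 4 - sqrt(a + a) = 4 - sqrt(2*a) = 4 - sqrt(2)*sqrt(a))
D(m) = 6 (D(m) = 8 - 1*2 = 8 - 2 = 6)
I(Z, P) = P*Z
u(-6)*(D(V(-4, -3))*I(6, 2)) = (4 - sqrt(2)*sqrt(-6))*(6*(2*6)) = (4 - sqrt(2)*I*sqrt(6))*(6*12) = (4 - 2*I*sqrt(3))*72 = 288 - 144*I*sqrt(3)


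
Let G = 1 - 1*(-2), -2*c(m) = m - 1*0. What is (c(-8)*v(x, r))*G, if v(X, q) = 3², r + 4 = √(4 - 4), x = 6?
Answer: 108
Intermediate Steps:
c(m) = -m/2 (c(m) = -(m - 1*0)/2 = -(m + 0)/2 = -m/2)
r = -4 (r = -4 + √(4 - 4) = -4 + √0 = -4 + 0 = -4)
G = 3 (G = 1 + 2 = 3)
v(X, q) = 9
(c(-8)*v(x, r))*G = (-½*(-8)*9)*3 = (4*9)*3 = 36*3 = 108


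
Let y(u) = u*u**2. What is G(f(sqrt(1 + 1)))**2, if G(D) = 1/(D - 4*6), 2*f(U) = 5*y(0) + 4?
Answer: 1/484 ≈ 0.0020661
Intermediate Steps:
y(u) = u**3
f(U) = 2 (f(U) = (5*0**3 + 4)/2 = (5*0 + 4)/2 = (0 + 4)/2 = (1/2)*4 = 2)
G(D) = 1/(-24 + D) (G(D) = 1/(D - 24) = 1/(-24 + D))
G(f(sqrt(1 + 1)))**2 = (1/(-24 + 2))**2 = (1/(-22))**2 = (-1/22)**2 = 1/484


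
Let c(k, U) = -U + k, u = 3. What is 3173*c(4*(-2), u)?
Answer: -34903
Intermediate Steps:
c(k, U) = k - U
3173*c(4*(-2), u) = 3173*(4*(-2) - 1*3) = 3173*(-8 - 3) = 3173*(-11) = -34903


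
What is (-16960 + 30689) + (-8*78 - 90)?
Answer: 13015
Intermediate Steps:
(-16960 + 30689) + (-8*78 - 90) = 13729 + (-624 - 90) = 13729 - 714 = 13015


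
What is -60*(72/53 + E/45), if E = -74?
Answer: 2728/159 ≈ 17.157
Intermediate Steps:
-60*(72/53 + E/45) = -60*(72/53 - 74/45) = -60*(-682/2385) = 2728/159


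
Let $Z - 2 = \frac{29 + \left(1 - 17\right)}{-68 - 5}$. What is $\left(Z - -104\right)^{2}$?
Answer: $\frac{59675625}{5329} \approx 11198.0$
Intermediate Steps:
$Z = \frac{133}{73}$ ($Z = 2 + \frac{29 + \left(1 - 17\right)}{-68 - 5} = 2 + \frac{29 + \left(1 - 17\right)}{-73} = 2 + \left(29 - 16\right) \left(- \frac{1}{73}\right) = 2 + 13 \left(- \frac{1}{73}\right) = 2 - \frac{13}{73} = \frac{133}{73} \approx 1.8219$)
$\left(Z - -104\right)^{2} = \left(\frac{133}{73} - -104\right)^{2} = \left(\frac{133}{73} + 104\right)^{2} = \left(\frac{7725}{73}\right)^{2} = \frac{59675625}{5329}$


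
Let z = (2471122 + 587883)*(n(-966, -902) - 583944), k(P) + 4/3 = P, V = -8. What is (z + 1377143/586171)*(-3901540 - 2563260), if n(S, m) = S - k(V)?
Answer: 20340563503806150293808800/1758513 ≈ 1.1567e+19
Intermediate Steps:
k(P) = -4/3 + P
n(S, m) = 28/3 + S (n(S, m) = S - (-4/3 - 8) = S - 1*(-28/3) = S + 28/3 = 28/3 + S)
z = -5367642191510/3 (z = (2471122 + 587883)*((28/3 - 966) - 583944) = 3059005*(-2870/3 - 583944) = 3059005*(-1754702/3) = -5367642191510/3 ≈ -1.7892e+12)
(z + 1377143/586171)*(-3901540 - 2563260) = (-5367642191510/3 + 1377143/586171)*(-3901540 - 2563260) = (-5367642191510/3 + 1377143*(1/586171))*(-6464800) = (-5367642191510/3 + 1377143/586171)*(-6464800) = -3146356191035476781/1758513*(-6464800) = 20340563503806150293808800/1758513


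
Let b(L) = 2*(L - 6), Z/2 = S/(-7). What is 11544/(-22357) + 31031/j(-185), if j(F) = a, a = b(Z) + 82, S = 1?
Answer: 4850710085/10865502 ≈ 446.43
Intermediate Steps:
Z = -2/7 (Z = 2*(1/(-7)) = 2*(1*(-⅐)) = 2*(-⅐) = -2/7 ≈ -0.28571)
b(L) = -12 + 2*L (b(L) = 2*(-6 + L) = -12 + 2*L)
a = 486/7 (a = (-12 + 2*(-2/7)) + 82 = (-12 - 4/7) + 82 = -88/7 + 82 = 486/7 ≈ 69.429)
j(F) = 486/7
11544/(-22357) + 31031/j(-185) = 11544/(-22357) + 31031/(486/7) = 11544*(-1/22357) + 31031*(7/486) = -11544/22357 + 217217/486 = 4850710085/10865502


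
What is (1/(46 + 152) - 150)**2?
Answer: 882030601/39204 ≈ 22499.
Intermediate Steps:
(1/(46 + 152) - 150)**2 = (1/198 - 150)**2 = (-29699/198)**2 = 882030601/39204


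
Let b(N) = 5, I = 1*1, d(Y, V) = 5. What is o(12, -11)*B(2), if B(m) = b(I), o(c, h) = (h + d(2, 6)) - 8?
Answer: -70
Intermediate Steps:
I = 1
o(c, h) = -3 + h (o(c, h) = (h + 5) - 8 = (5 + h) - 8 = -3 + h)
B(m) = 5
o(12, -11)*B(2) = (-3 - 11)*5 = -14*5 = -70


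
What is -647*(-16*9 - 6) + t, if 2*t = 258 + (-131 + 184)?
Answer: 194411/2 ≈ 97206.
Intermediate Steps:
t = 311/2 (t = (258 + (-131 + 184))/2 = (258 + 53)/2 = (½)*311 = 311/2 ≈ 155.50)
-647*(-16*9 - 6) + t = -647*(-16*9 - 6) + 311/2 = -647*(-144 - 6) + 311/2 = -647*(-150) + 311/2 = 97050 + 311/2 = 194411/2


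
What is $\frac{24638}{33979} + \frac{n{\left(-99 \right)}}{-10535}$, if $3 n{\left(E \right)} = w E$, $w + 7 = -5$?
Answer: $\frac{246105646}{357968765} \approx 0.68751$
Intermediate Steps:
$w = -12$ ($w = -7 - 5 = -12$)
$n{\left(E \right)} = - 4 E$ ($n{\left(E \right)} = \frac{\left(-12\right) E}{3} = - 4 E$)
$\frac{24638}{33979} + \frac{n{\left(-99 \right)}}{-10535} = \frac{24638}{33979} + \frac{\left(-4\right) \left(-99\right)}{-10535} = 24638 \cdot \frac{1}{33979} + 396 \left(- \frac{1}{10535}\right) = \frac{24638}{33979} - \frac{396}{10535} = \frac{246105646}{357968765}$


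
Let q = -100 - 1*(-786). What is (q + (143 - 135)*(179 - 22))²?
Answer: 3771364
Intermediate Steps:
q = 686 (q = -100 + 786 = 686)
(q + (143 - 135)*(179 - 22))² = (686 + (143 - 135)*(179 - 22))² = (686 + 8*157)² = (686 + 1256)² = 1942² = 3771364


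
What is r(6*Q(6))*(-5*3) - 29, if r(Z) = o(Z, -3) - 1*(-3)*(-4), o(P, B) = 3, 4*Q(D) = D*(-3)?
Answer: 106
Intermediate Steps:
Q(D) = -3*D/4 (Q(D) = (D*(-3))/4 = (-3*D)/4 = -3*D/4)
r(Z) = -9 (r(Z) = 3 - 1*(-3)*(-4) = 3 + 3*(-4) = 3 - 12 = -9)
r(6*Q(6))*(-5*3) - 29 = -(-45)*3 - 29 = -9*(-15) - 29 = 135 - 29 = 106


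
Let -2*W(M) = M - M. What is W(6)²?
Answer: 0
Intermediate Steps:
W(M) = 0 (W(M) = -(M - M)/2 = -½*0 = 0)
W(6)² = 0² = 0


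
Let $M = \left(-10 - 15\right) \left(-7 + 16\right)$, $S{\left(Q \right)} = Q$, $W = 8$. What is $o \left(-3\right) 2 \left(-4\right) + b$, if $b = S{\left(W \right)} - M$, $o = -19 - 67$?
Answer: $-1831$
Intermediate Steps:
$M = -225$ ($M = \left(-25\right) 9 = -225$)
$o = -86$ ($o = -19 - 67 = -86$)
$b = 233$ ($b = 8 - -225 = 8 + 225 = 233$)
$o \left(-3\right) 2 \left(-4\right) + b = - 86 \left(-3\right) 2 \left(-4\right) + 233 = - 86 \left(\left(-6\right) \left(-4\right)\right) + 233 = \left(-86\right) 24 + 233 = -2064 + 233 = -1831$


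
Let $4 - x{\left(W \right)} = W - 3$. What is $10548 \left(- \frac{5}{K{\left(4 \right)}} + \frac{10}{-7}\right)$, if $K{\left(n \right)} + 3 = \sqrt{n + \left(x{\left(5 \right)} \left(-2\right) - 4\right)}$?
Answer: $- \frac{263700}{91} + \frac{105480 i}{13} \approx -2897.8 + 8113.8 i$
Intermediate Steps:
$x{\left(W \right)} = 7 - W$ ($x{\left(W \right)} = 4 - \left(W - 3\right) = 4 - \left(-3 + W\right) = 7 - W$)
$K{\left(n \right)} = -3 + \sqrt{-8 + n}$ ($K{\left(n \right)} = -3 + \sqrt{n + \left(\left(7 - 5\right) \left(-2\right) - 4\right)} = -3 + \sqrt{n + \left(2 \left(-2\right) - 4\right)} = -3 + \sqrt{n - 8} = -3 + \sqrt{-8 + n}$)
$10548 \left(- \frac{5}{K{\left(4 \right)}} + \frac{10}{-7}\right) = 10548 \left(- \frac{5}{-3 + \sqrt{-8 + 4}} + \frac{10}{-7}\right) = 10548 \left(- \frac{5}{-3 + \sqrt{-4}} + 10 \left(- \frac{1}{7}\right)\right) = 10548 \left(- \frac{5}{-3 + 2 i} - \frac{10}{7}\right) = 10548 \left(- 5 \frac{-3 - 2 i}{13} - \frac{10}{7}\right) = 10548 \left(- \frac{5 \left(-3 - 2 i\right)}{13} - \frac{10}{7}\right) = 10548 \left(- \frac{10}{7} - \frac{5 \left(-3 - 2 i\right)}{13}\right) = - \frac{105480}{7} - \frac{52740 \left(-3 - 2 i\right)}{13}$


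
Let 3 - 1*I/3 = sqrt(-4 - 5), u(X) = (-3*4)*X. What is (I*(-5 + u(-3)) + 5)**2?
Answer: 2815 - 158472*I ≈ 2815.0 - 1.5847e+5*I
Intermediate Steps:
u(X) = -12*X
I = 9 - 9*I (I = 9 - 3*sqrt(-4 - 5) = 9 - 9*I ≈ 9.0 - 9.0*I)
(I*(-5 + u(-3)) + 5)**2 = ((9 - 9*I)*(-5 - 12*(-3)) + 5)**2 = ((9 - 9*I)*(-5 + 36) + 5)**2 = ((9 - 9*I)*31 + 5)**2 = ((279 - 279*I) + 5)**2 = (284 - 279*I)**2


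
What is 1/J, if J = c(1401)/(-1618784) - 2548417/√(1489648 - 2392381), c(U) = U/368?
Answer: -753414849676509696/2304700153566877649447969033149 - 904365397643665713922048*I*√902733/2304700153566877649447969033149 ≈ -3.269e-13 - 0.00037283*I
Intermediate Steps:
c(U) = U/368 (c(U) = U*(1/368) = U/368)
J = -1401/595712512 + 2548417*I*√902733/902733 (J = ((1/368)*1401)/(-1618784) - 2548417/√(1489648 - 2392381) = (1401/368)*(-1/1618784) - 2548417*(-I*√902733/902733) = -1401/595712512 - 2548417*(-I*√902733/902733) = -1401/595712512 - (-2548417)*I*√902733/902733 = -1401/595712512 + 2548417*I*√902733/902733 ≈ -2.3518e-6 + 2682.2*I)
1/J = 1/(-1401/595712512 + 2548417*I*√902733/902733)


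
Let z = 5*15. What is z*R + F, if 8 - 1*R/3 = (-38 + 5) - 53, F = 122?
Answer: 21272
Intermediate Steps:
R = 282 (R = 24 - 3*((-38 + 5) - 53) = 24 - 3*(-33 - 53) = 24 - 3*(-86) = 24 + 258 = 282)
z = 75
z*R + F = 75*282 + 122 = 21150 + 122 = 21272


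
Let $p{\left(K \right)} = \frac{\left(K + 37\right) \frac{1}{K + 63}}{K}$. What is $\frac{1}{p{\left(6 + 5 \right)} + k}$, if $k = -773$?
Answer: $- \frac{407}{314587} \approx -0.0012938$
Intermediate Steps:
$p{\left(K \right)} = \frac{37 + K}{K \left(63 + K\right)}$ ($p{\left(K \right)} = \frac{\left(37 + K\right) \frac{1}{63 + K}}{K} = \frac{\frac{1}{63 + K} \left(37 + K\right)}{K} = \frac{37 + K}{K \left(63 + K\right)}$)
$\frac{1}{p{\left(6 + 5 \right)} + k} = \frac{1}{\frac{37 + \left(6 + 5\right)}{\left(6 + 5\right) \left(63 + \left(6 + 5\right)\right)} - 773} = \frac{1}{\frac{37 + 11}{11 \left(63 + 11\right)} - 773} = \frac{1}{\frac{1}{11} \cdot \frac{1}{74} \cdot 48 - 773} = \frac{1}{\frac{24}{407} - 773} = \frac{1}{- \frac{314587}{407}} = - \frac{407}{314587}$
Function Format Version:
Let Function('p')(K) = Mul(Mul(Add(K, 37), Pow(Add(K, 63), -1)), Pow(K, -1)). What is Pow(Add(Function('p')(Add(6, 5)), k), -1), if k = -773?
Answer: Rational(-407, 314587) ≈ -0.0012938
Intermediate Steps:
Function('p')(K) = Mul(Pow(K, -1), Pow(Add(63, K), -1), Add(37, K)) (Function('p')(K) = Mul(Mul(Add(37, K), Pow(Add(63, K), -1)), Pow(K, -1)) = Mul(Mul(Pow(Add(63, K), -1), Add(37, K)), Pow(K, -1)) = Mul(Pow(K, -1), Pow(Add(63, K), -1), Add(37, K)))
Pow(Add(Function('p')(Add(6, 5)), k), -1) = Pow(Add(Mul(Pow(Add(6, 5), -1), Pow(Add(63, Add(6, 5)), -1), Add(37, Add(6, 5))), -773), -1) = Pow(Add(Mul(Pow(11, -1), Pow(Add(63, 11), -1), Add(37, 11)), -773), -1) = Pow(Add(Mul(Rational(1, 11), Pow(74, -1), 48), -773), -1) = Pow(Add(Mul(Rational(1, 11), Rational(1, 74), 48), -773), -1) = Pow(Add(Rational(24, 407), -773), -1) = Pow(Rational(-314587, 407), -1) = Rational(-407, 314587)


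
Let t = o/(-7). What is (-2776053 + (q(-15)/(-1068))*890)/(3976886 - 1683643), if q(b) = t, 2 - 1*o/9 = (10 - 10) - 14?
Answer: -19432251/16052701 ≈ -1.2105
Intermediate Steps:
o = 144 (o = 18 - 9*((10 - 10) - 14) = 18 - 9*(0 - 14) = 18 - 9*(-14) = 18 + 126 = 144)
t = -144/7 (t = 144/(-7) = 144*(-1/7) = -144/7 ≈ -20.571)
q(b) = -144/7
(-2776053 + (q(-15)/(-1068))*890)/(3976886 - 1683643) = (-2776053 - 144/7/(-1068)*890)/(3976886 - 1683643) = (-2776053 - 144/7*(-1/1068)*890)/2293243 = (-2776053 + (12/623)*890)*(1/2293243) = (-2776053 + 120/7)*(1/2293243) = -19432251/7*1/2293243 = -19432251/16052701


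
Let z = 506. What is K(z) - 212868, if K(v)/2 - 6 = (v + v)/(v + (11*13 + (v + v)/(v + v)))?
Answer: -69177188/325 ≈ -2.1285e+5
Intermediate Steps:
K(v) = 12 + 4*v/(144 + v) (K(v) = 12 + 2*((v + v)/(v + (11*13 + (v + v)/(v + v)))) = 12 + 2*((2*v)/(v + (143 + (2*v)/((2*v))))) = 12 + 2*((2*v)/(v + (143 + (2*v)*(1/(2*v))))) = 12 + 2*((2*v)/(v + (143 + 1))) = 12 + 2*((2*v)/(v + 144)) = 12 + 2*((2*v)/(144 + v)) = 12 + 2*(2*v/(144 + v)) = 12 + 4*v/(144 + v))
K(z) - 212868 = 16*(108 + 506)/(144 + 506) - 212868 = 16*614/650 - 212868 = 16*(1/650)*614 - 212868 = 4912/325 - 212868 = -69177188/325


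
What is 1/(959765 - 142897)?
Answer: 1/816868 ≈ 1.2242e-6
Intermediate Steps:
1/(959765 - 142897) = 1/816868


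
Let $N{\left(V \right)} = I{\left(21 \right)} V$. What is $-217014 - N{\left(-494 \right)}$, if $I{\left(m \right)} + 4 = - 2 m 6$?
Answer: $-343478$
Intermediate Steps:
$I{\left(m \right)} = -4 - 12 m$ ($I{\left(m \right)} = -4 + - 2 m 6 = -4 - 12 m$)
$N{\left(V \right)} = - 256 V$ ($N{\left(V \right)} = \left(-4 - 252\right) V = - 256 V$)
$-217014 - N{\left(-494 \right)} = -217014 - \left(-256\right) \left(-494\right) = -217014 - 126464 = -343478$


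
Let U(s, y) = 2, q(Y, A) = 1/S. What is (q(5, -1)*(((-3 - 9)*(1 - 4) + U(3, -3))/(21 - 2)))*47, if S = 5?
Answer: 94/5 ≈ 18.800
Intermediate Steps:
q(Y, A) = ⅕ (q(Y, A) = 1/5 = ⅕)
(q(5, -1)*(((-3 - 9)*(1 - 4) + U(3, -3))/(21 - 2)))*47 = ((((-3 - 9)*(1 - 4) + 2)/(21 - 2))/5)*47 = (((-12*(-3) + 2)/19)/5)*47 = (((36 + 2)*(1/19))/5)*47 = ((38*(1/19))/5)*47 = ((⅕)*2)*47 = (⅖)*47 = 94/5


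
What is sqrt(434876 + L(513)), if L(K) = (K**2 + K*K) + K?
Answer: sqrt(961727) ≈ 980.68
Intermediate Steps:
L(K) = K + 2*K**2 (L(K) = (K**2 + K**2) + K = 2*K**2 + K = K + 2*K**2)
sqrt(434876 + L(513)) = sqrt(434876 + 513*(1 + 2*513)) = sqrt(434876 + 513*(1 + 1026)) = sqrt(434876 + 513*1027) = sqrt(434876 + 526851) = sqrt(961727)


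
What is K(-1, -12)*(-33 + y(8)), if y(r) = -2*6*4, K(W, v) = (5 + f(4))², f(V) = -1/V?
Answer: -29241/16 ≈ -1827.6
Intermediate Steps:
K(W, v) = 361/16 (K(W, v) = (5 - 1/4)² = (5 - 1*¼)² = (5 - ¼)² = (19/4)² = 361/16)
y(r) = -48 (y(r) = -12*4 = -48)
K(-1, -12)*(-33 + y(8)) = 361*(-33 - 48)/16 = (361/16)*(-81) = -29241/16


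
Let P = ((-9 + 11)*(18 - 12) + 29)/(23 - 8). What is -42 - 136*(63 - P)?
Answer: -123574/15 ≈ -8238.3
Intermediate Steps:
P = 41/15 (P = (2*6 + 29)/15 = (12 + 29)*(1/15) = 41*(1/15) = 41/15 ≈ 2.7333)
-42 - 136*(63 - P) = -42 - 136*(63 - 1*41/15) = -42 - 136*(63 - 41/15) = -42 - 136*904/15 = -42 - 122944/15 = -123574/15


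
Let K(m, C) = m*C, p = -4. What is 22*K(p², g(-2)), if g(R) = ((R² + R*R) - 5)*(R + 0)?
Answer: -2112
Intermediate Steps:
g(R) = R*(-5 + 2*R²) (g(R) = ((R² + R²) - 5)*R = (2*R² - 5)*R = (-5 + 2*R²)*R = R*(-5 + 2*R²))
K(m, C) = C*m
22*K(p², g(-2)) = 22*(-2*(-5 + 2*(-2)²)*(-4)²) = 22*(-2*(-5 + 2*4)*16) = 22*(-2*(-5 + 8)*16) = 22*(-2*3*16) = 22*(-6*16) = 22*(-96) = -2112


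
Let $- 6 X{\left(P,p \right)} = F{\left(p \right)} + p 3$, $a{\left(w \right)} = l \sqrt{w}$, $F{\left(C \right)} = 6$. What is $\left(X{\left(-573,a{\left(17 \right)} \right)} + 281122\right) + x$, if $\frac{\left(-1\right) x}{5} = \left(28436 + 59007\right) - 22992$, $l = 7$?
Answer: $-41134 - \frac{7 \sqrt{17}}{2} \approx -41148.0$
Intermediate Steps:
$x = -322255$ ($x = - 5 \left(\left(28436 + 59007\right) - 22992\right) = - 5 \left(87443 - 22992\right) = \left(-5\right) 64451 = -322255$)
$a{\left(w \right)} = 7 \sqrt{w}$
$X{\left(P,p \right)} = -1 - \frac{p}{2}$ ($X{\left(P,p \right)} = - \frac{6 + p 3}{6} = - \frac{6 + 3 p}{6} = -1 - \frac{p}{2}$)
$\left(X{\left(-573,a{\left(17 \right)} \right)} + 281122\right) + x = \left(\left(-1 - \frac{7 \sqrt{17}}{2}\right) + 281122\right) - 322255 = \left(281121 - \frac{7 \sqrt{17}}{2}\right) - 322255 = -41134 - \frac{7 \sqrt{17}}{2}$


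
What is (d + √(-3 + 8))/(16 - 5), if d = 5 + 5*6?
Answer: 35/11 + √5/11 ≈ 3.3851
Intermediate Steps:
d = 35 (d = 5 + 30 = 35)
(d + √(-3 + 8))/(16 - 5) = (35 + √(-3 + 8))/(16 - 5) = (35 + √5)/11 = 35/11 + √5/11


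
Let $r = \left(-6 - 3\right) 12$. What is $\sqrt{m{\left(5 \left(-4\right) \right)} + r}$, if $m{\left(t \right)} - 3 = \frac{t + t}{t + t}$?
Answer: $2 i \sqrt{26} \approx 10.198 i$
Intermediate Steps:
$m{\left(t \right)} = 4$ ($m{\left(t \right)} = 3 + \frac{t + t}{t + t} = 3 + \frac{2 t}{2 t} = 3 + 2 t \frac{1}{2 t} = 3 + 1 = 4$)
$r = -108$ ($r = \left(-9\right) 12 = -108$)
$\sqrt{m{\left(5 \left(-4\right) \right)} + r} = \sqrt{4 - 108} = \sqrt{-104} = 2 i \sqrt{26}$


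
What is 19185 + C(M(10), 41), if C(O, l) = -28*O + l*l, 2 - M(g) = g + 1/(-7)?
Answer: 21086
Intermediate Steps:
M(g) = 15/7 - g (M(g) = 2 - (g + 1/(-7)) = 2 - (g - ⅐) = 2 - (-⅐ + g) = 2 + (⅐ - g) = 15/7 - g)
C(O, l) = l² - 28*O (C(O, l) = -28*O + l² = l² - 28*O)
19185 + C(M(10), 41) = 19185 + (41² - 28*(15/7 - 1*10)) = 19185 + (1681 - 28*(15/7 - 10)) = 19185 + (1681 - 28*(-55/7)) = 19185 + (1681 + 220) = 19185 + 1901 = 21086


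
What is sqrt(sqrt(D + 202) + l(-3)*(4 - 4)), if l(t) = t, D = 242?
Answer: sqrt(2)*111**(1/4) ≈ 4.5903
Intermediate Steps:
sqrt(sqrt(D + 202) + l(-3)*(4 - 4)) = sqrt(sqrt(242 + 202) - 3*(4 - 4)) = sqrt(sqrt(444) - 3*0) = sqrt(2*sqrt(111) + 0) = sqrt(2*sqrt(111)) = sqrt(2)*111**(1/4)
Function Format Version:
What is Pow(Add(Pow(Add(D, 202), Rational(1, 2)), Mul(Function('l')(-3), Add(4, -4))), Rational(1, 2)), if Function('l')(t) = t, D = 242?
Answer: Mul(Pow(2, Rational(1, 2)), Pow(111, Rational(1, 4))) ≈ 4.5903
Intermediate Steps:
Pow(Add(Pow(Add(D, 202), Rational(1, 2)), Mul(Function('l')(-3), Add(4, -4))), Rational(1, 2)) = Pow(Add(Pow(Add(242, 202), Rational(1, 2)), Mul(-3, Add(4, -4))), Rational(1, 2)) = Pow(Add(Pow(444, Rational(1, 2)), Mul(-3, 0)), Rational(1, 2)) = Pow(Add(Mul(2, Pow(111, Rational(1, 2))), 0), Rational(1, 2)) = Pow(Mul(2, Pow(111, Rational(1, 2))), Rational(1, 2)) = Mul(Pow(2, Rational(1, 2)), Pow(111, Rational(1, 4)))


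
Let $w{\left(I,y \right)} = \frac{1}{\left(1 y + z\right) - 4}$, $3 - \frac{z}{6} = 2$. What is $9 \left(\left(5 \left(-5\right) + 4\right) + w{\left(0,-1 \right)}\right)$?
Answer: $-180$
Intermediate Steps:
$z = 6$ ($z = 18 - 12 = 6$)
$w{\left(I,y \right)} = \frac{1}{2 + y}$ ($w{\left(I,y \right)} = \frac{1}{\left(1 y + 6\right) - 4} = \frac{1}{\left(y + 6\right) - 4} = \frac{1}{\left(6 + y\right) - 4} = \frac{1}{2 + y}$)
$9 \left(\left(5 \left(-5\right) + 4\right) + w{\left(0,-1 \right)}\right) = 9 \left(\left(5 \left(-5\right) + 4\right) + \frac{1}{2 - 1}\right) = 9 \left(\left(-25 + 4\right) + 1^{-1}\right) = 9 \left(-21 + 1\right) = 9 \left(-20\right) = -180$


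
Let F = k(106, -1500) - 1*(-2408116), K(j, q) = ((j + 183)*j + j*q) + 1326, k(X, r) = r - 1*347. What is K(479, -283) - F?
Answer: -2223402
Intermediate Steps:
k(X, r) = -347 + r (k(X, r) = r - 347 = -347 + r)
K(j, q) = 1326 + j*q + j*(183 + j) (K(j, q) = ((183 + j)*j + j*q) + 1326 = (j*(183 + j) + j*q) + 1326 = (j*q + j*(183 + j)) + 1326 = 1326 + j*q + j*(183 + j))
F = 2406269 (F = (-347 - 1500) - 1*(-2408116) = -1847 + 2408116 = 2406269)
K(479, -283) - F = (1326 + 479² + 183*479 + 479*(-283)) - 1*2406269 = (1326 + 229441 + 87657 - 135557) - 2406269 = 182867 - 2406269 = -2223402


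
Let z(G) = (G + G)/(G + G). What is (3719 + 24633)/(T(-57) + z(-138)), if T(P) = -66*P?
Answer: 28352/3763 ≈ 7.5344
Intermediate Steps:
z(G) = 1 (z(G) = (2*G)/((2*G)) = (2*G)*(1/(2*G)) = 1)
(3719 + 24633)/(T(-57) + z(-138)) = (3719 + 24633)/(-66*(-57) + 1) = 28352/(3762 + 1) = 28352/3763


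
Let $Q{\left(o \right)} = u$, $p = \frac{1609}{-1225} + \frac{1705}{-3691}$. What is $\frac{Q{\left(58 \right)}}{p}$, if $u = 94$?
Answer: $- \frac{212509325}{4013722} \approx -52.946$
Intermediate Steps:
$p = - \frac{8027444}{4521475}$ ($p = 1609 \left(- \frac{1}{1225}\right) + 1705 \left(- \frac{1}{3691}\right) = - \frac{1609}{1225} - \frac{1705}{3691} = - \frac{8027444}{4521475} \approx -1.7754$)
$Q{\left(o \right)} = 94$
$\frac{Q{\left(58 \right)}}{p} = \frac{94}{- \frac{8027444}{4521475}} = 94 \left(- \frac{4521475}{8027444}\right) = - \frac{212509325}{4013722}$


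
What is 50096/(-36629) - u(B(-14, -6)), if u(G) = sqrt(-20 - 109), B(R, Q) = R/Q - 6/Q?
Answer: -50096/36629 - I*sqrt(129) ≈ -1.3677 - 11.358*I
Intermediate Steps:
B(R, Q) = -6/Q + R/Q
u(G) = I*sqrt(129) (u(G) = sqrt(-129) = I*sqrt(129))
50096/(-36629) - u(B(-14, -6)) = 50096/(-36629) - I*sqrt(129) = 50096*(-1/36629) - I*sqrt(129) = -50096/36629 - I*sqrt(129)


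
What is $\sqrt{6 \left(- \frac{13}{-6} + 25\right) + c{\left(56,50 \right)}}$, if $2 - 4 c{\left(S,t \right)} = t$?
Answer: $\sqrt{151} \approx 12.288$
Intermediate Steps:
$c{\left(S,t \right)} = \frac{1}{2} - \frac{t}{4}$
$\sqrt{6 \left(- \frac{13}{-6} + 25\right) + c{\left(56,50 \right)}} = \sqrt{6 \left(- \frac{13}{-6} + 25\right) + \left(\frac{1}{2} - \frac{25}{2}\right)} = \sqrt{6 \left(\left(-13\right) \left(- \frac{1}{6}\right) + 25\right) + \left(\frac{1}{2} - \frac{25}{2}\right)} = \sqrt{6 \left(\frac{13}{6} + 25\right) - 12} = \sqrt{6 \cdot \frac{163}{6} - 12} = \sqrt{163 - 12} = \sqrt{151}$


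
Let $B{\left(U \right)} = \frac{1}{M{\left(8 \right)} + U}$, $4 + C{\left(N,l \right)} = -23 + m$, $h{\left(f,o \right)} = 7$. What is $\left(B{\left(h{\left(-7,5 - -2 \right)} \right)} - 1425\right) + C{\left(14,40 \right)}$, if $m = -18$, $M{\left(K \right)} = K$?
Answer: $- \frac{22049}{15} \approx -1469.9$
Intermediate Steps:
$C{\left(N,l \right)} = -45$ ($C{\left(N,l \right)} = -4 - 41 = -45$)
$B{\left(U \right)} = \frac{1}{8 + U}$
$\left(B{\left(h{\left(-7,5 - -2 \right)} \right)} - 1425\right) + C{\left(14,40 \right)} = \left(\frac{1}{8 + 7} - 1425\right) - 45 = \left(\frac{1}{15} - 1425\right) - 45 = - \frac{21374}{15} - 45 = - \frac{22049}{15}$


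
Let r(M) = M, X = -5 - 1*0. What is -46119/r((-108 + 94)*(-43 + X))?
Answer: -15373/224 ≈ -68.630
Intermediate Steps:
X = -5 (X = -5 + 0 = -5)
-46119/r((-108 + 94)*(-43 + X)) = -46119*1/((-108 + 94)*(-43 - 5)) = -46119/((-14*(-48))) = -46119/672 = -46119*1/672 = -15373/224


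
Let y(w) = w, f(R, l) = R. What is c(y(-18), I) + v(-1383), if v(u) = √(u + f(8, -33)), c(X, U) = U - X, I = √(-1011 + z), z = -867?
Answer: 18 + I*√1878 + 5*I*√55 ≈ 18.0 + 80.417*I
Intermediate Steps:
I = I*√1878 (I = √(-1011 - 867) = √(-1878) = I*√1878 ≈ 43.336*I)
v(u) = √(8 + u) (v(u) = √(u + 8) = √(8 + u))
c(y(-18), I) + v(-1383) = (I*√1878 - 1*(-18)) + √(8 - 1383) = (I*√1878 + 18) + √(-1375) = (18 + I*√1878) + 5*I*√55 = 18 + I*√1878 + 5*I*√55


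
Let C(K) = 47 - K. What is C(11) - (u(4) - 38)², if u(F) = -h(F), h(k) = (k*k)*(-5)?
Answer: -1728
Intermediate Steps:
h(k) = -5*k² (h(k) = k²*(-5) = -5*k²)
u(F) = 5*F² (u(F) = -(-5)*F² = 5*F²)
C(11) - (u(4) - 38)² = (47 - 1*11) - (5*4² - 38)² = (47 - 11) - (5*16 - 38)² = 36 - (80 - 38)² = 36 - 1*42² = 36 - 1*1764 = 36 - 1764 = -1728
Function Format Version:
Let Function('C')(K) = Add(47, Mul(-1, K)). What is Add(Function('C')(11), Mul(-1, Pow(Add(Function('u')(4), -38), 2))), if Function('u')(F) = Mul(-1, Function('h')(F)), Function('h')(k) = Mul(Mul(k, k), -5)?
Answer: -1728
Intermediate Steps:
Function('h')(k) = Mul(-5, Pow(k, 2)) (Function('h')(k) = Mul(Pow(k, 2), -5) = Mul(-5, Pow(k, 2)))
Function('u')(F) = Mul(5, Pow(F, 2)) (Function('u')(F) = Mul(-1, Mul(-5, Pow(F, 2))) = Mul(5, Pow(F, 2)))
Add(Function('C')(11), Mul(-1, Pow(Add(Function('u')(4), -38), 2))) = Add(Add(47, Mul(-1, 11)), Mul(-1, Pow(Add(Mul(5, Pow(4, 2)), -38), 2))) = Add(Add(47, -11), Mul(-1, Pow(Add(Mul(5, 16), -38), 2))) = Add(36, Mul(-1, Pow(Add(80, -38), 2))) = Add(36, Mul(-1, Pow(42, 2))) = Add(36, Mul(-1, 1764)) = Add(36, -1764) = -1728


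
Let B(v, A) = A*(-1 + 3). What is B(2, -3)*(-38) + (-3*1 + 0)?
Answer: 225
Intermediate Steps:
B(v, A) = 2*A (B(v, A) = A*2 = 2*A)
B(2, -3)*(-38) + (-3*1 + 0) = (2*(-3))*(-38) + (-3*1 + 0) = -6*(-38) + (-3 + 0) = 228 - 3 = 225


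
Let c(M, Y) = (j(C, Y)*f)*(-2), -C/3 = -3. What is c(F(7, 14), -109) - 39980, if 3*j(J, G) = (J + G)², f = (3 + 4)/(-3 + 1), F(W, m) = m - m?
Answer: -49940/3 ≈ -16647.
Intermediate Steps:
F(W, m) = 0
C = 9 (C = -3*(-3) = 9)
f = -7/2 (f = 7/(-2) = 7*(-½) = -7/2 ≈ -3.5000)
j(J, G) = (G + J)²/3 (j(J, G) = (J + G)²/3 = (G + J)²/3)
c(M, Y) = 7*(9 + Y)²/3 (c(M, Y) = (((Y + 9)²/3)*(-7/2))*(-2) = (((9 + Y)²/3)*(-7/2))*(-2) = -7*(9 + Y)²/6*(-2) = 7*(9 + Y)²/3)
c(F(7, 14), -109) - 39980 = 7*(9 - 109)²/3 - 39980 = (7/3)*(-100)² - 39980 = (7/3)*10000 - 39980 = 70000/3 - 39980 = -49940/3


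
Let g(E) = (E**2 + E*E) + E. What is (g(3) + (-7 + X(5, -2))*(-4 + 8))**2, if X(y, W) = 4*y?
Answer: 5329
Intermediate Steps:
g(E) = E + 2*E**2 (g(E) = (E**2 + E**2) + E = 2*E**2 + E = E + 2*E**2)
(g(3) + (-7 + X(5, -2))*(-4 + 8))**2 = (3*(1 + 2*3) + (-7 + 4*5)*(-4 + 8))**2 = (3*(1 + 6) + (-7 + 20)*4)**2 = (3*7 + 13*4)**2 = (21 + 52)**2 = 73**2 = 5329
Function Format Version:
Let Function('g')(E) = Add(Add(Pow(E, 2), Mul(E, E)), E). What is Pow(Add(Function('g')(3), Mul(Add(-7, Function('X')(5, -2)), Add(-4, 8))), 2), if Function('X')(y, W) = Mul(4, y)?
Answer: 5329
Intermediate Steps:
Function('g')(E) = Add(E, Mul(2, Pow(E, 2))) (Function('g')(E) = Add(Add(Pow(E, 2), Pow(E, 2)), E) = Add(Mul(2, Pow(E, 2)), E) = Add(E, Mul(2, Pow(E, 2))))
Pow(Add(Function('g')(3), Mul(Add(-7, Function('X')(5, -2)), Add(-4, 8))), 2) = Pow(Add(Mul(3, Add(1, Mul(2, 3))), Mul(Add(-7, Mul(4, 5)), Add(-4, 8))), 2) = Pow(Add(Mul(3, Add(1, 6)), Mul(Add(-7, 20), 4)), 2) = Pow(Add(Mul(3, 7), Mul(13, 4)), 2) = Pow(Add(21, 52), 2) = Pow(73, 2) = 5329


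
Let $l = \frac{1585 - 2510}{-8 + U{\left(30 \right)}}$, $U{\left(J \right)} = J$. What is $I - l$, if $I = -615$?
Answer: $- \frac{12605}{22} \approx -572.95$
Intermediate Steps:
$l = - \frac{925}{22}$ ($l = \frac{1585 - 2510}{-8 + 30} = - \frac{925}{22} \approx -42.045$)
$I - l = -615 - - \frac{925}{22} = -615 + \frac{925}{22} = - \frac{12605}{22}$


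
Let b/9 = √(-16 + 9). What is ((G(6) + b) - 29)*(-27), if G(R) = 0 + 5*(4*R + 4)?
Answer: -2997 - 243*I*√7 ≈ -2997.0 - 642.92*I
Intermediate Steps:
G(R) = 20 + 20*R (G(R) = 0 + 5*(4 + 4*R) = 0 + (20 + 20*R) = 20 + 20*R)
b = 9*I*√7 (b = 9*√(-16 + 9) = 9*√(-7) = 9*(I*√7) = 9*I*√7 ≈ 23.812*I)
((G(6) + b) - 29)*(-27) = (((20 + 20*6) + 9*I*√7) - 29)*(-27) = (((20 + 120) + 9*I*√7) - 29)*(-27) = ((140 + 9*I*√7) - 29)*(-27) = (111 + 9*I*√7)*(-27) = -2997 - 243*I*√7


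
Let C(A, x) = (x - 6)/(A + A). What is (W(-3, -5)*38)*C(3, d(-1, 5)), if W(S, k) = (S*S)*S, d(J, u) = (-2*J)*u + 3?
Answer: -1197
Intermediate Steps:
d(J, u) = 3 - 2*J*u (d(J, u) = -2*J*u + 3 = 3 - 2*J*u)
C(A, x) = (-6 + x)/(2*A) (C(A, x) = (-6 + x)/((2*A)) = (-6 + x)*(1/(2*A)) = (-6 + x)/(2*A))
W(S, k) = S³ (W(S, k) = S²*S = S³)
(W(-3, -5)*38)*C(3, d(-1, 5)) = ((-3)³*38)*((½)*(-6 + (3 - 2*(-1)*5))/3) = (-27*38)*((½)*(⅓)*(-6 + (3 + 10))) = -513*(-6 + 13)/3 = -513*7/3 = -1026*7/6 = -1197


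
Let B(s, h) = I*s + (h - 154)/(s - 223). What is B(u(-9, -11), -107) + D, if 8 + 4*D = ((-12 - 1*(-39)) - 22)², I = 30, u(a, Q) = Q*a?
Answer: 92267/31 ≈ 2976.4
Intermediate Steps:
B(s, h) = 30*s + (-154 + h)/(-223 + s) (B(s, h) = 30*s + (h - 154)/(s - 223) = 30*s + (-154 + h)/(-223 + s))
D = 17/4 (D = -2 + ((-12 - 1*(-39)) - 22)²/4 = -2 + ((-12 + 39) - 22)²/4 = -2 + (27 - 22)²/4 = -2 + (¼)*5² = -2 + (¼)*25 = -2 + 25/4 = 17/4 ≈ 4.2500)
B(u(-9, -11), -107) + D = (-154 - 107 - (-73590)*(-9) + 30*(-11*(-9))²)/(-223 - 11*(-9)) + 17/4 = (-154 - 107 - 6690*99 + 30*99²)/(-223 + 99) + 17/4 = (-154 - 107 - 662310 + 30*9801)/(-124) + 17/4 = -(-154 - 107 - 662310 + 294030)/124 + 17/4 = -1/124*(-368541) + 17/4 = 368541/124 + 17/4 = 92267/31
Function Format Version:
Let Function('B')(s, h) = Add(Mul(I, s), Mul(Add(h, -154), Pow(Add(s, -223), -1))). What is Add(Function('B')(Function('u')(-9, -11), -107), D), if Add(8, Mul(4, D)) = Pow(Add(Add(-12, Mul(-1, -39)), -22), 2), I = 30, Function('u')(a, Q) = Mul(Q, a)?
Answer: Rational(92267, 31) ≈ 2976.4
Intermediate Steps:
Function('B')(s, h) = Add(Mul(30, s), Mul(Pow(Add(-223, s), -1), Add(-154, h))) (Function('B')(s, h) = Add(Mul(30, s), Mul(Add(h, -154), Pow(Add(s, -223), -1))) = Add(Mul(30, s), Mul(Add(-154, h), Pow(Add(-223, s), -1))) = Add(Mul(30, s), Mul(Pow(Add(-223, s), -1), Add(-154, h))))
D = Rational(17, 4) (D = Add(-2, Mul(Rational(1, 4), Pow(Add(Add(-12, Mul(-1, -39)), -22), 2))) = Add(-2, Mul(Rational(1, 4), Pow(Add(Add(-12, 39), -22), 2))) = Add(-2, Mul(Rational(1, 4), Pow(Add(27, -22), 2))) = Add(-2, Mul(Rational(1, 4), Pow(5, 2))) = Add(-2, Mul(Rational(1, 4), 25)) = Add(-2, Rational(25, 4)) = Rational(17, 4) ≈ 4.2500)
Add(Function('B')(Function('u')(-9, -11), -107), D) = Add(Mul(Pow(Add(-223, Mul(-11, -9)), -1), Add(-154, -107, Mul(-6690, Mul(-11, -9)), Mul(30, Pow(Mul(-11, -9), 2)))), Rational(17, 4)) = Add(Mul(Pow(Add(-223, 99), -1), Add(-154, -107, Mul(-6690, 99), Mul(30, Pow(99, 2)))), Rational(17, 4)) = Add(Mul(Pow(-124, -1), Add(-154, -107, -662310, Mul(30, 9801))), Rational(17, 4)) = Add(Mul(Rational(-1, 124), Add(-154, -107, -662310, 294030)), Rational(17, 4)) = Add(Mul(Rational(-1, 124), -368541), Rational(17, 4)) = Add(Rational(368541, 124), Rational(17, 4)) = Rational(92267, 31)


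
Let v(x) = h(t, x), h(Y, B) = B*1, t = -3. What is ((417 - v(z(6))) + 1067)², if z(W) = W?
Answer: 2184484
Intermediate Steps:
h(Y, B) = B
v(x) = x
((417 - v(z(6))) + 1067)² = ((417 - 1*6) + 1067)² = ((417 - 6) + 1067)² = (411 + 1067)² = 1478² = 2184484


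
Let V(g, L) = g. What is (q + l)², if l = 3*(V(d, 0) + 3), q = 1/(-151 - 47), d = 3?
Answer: 12694969/39204 ≈ 323.82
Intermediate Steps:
q = -1/198 (q = 1/(-198) = -1/198 ≈ -0.0050505)
l = 18 (l = 3*(3 + 3) = 3*6 = 18)
(q + l)² = (-1/198 + 18)² = (3563/198)² = 12694969/39204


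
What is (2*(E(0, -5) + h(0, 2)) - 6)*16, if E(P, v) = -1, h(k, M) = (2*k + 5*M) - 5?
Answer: 32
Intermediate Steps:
h(k, M) = -5 + 2*k + 5*M
(2*(E(0, -5) + h(0, 2)) - 6)*16 = (2*(-1 + (-5 + 2*0 + 5*2)) - 6)*16 = (2*(-1 + (-5 + 0 + 10)) - 6)*16 = (2*(-1 + 5) - 6)*16 = (2*4 - 6)*16 = (8 - 6)*16 = 2*16 = 32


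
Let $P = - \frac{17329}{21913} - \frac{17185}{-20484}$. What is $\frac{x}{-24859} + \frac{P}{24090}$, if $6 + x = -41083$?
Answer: $\frac{444303262975630591}{268804825170302520} \approx 1.6529$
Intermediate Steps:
$x = -41089$ ($x = -6 - 41083 = -41089$)
$P = \frac{21607669}{448865892}$ ($P = \left(-17329\right) \frac{1}{21913} - - \frac{17185}{20484} = - \frac{17329}{21913} + \frac{17185}{20484} = \frac{21607669}{448865892} \approx 0.048138$)
$\frac{x}{-24859} + \frac{P}{24090} = - \frac{41089}{-24859} + \frac{21607669}{448865892 \cdot 24090} = \left(-41089\right) \left(- \frac{1}{24859}\right) + \frac{21607669}{448865892} \cdot \frac{1}{24090} = \frac{41089}{24859} + \frac{21607669}{10813179338280} = \frac{444303262975630591}{268804825170302520}$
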